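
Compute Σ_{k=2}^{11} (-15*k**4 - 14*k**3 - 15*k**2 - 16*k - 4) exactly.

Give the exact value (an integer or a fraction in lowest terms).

Σ = -669220

t_(k+1)/t_k = (15*k**4 + 74*k**3 + 147*k**2 + 148*k + 64)/(15*k**4 + 14*k**3 + 15*k**2 + 16*k + 4).
A = 1, B = 1, C = k**4 + 14*k**3/15 + k**2 + 16*k/15 + 4/15.
Solve (1)·f(k+1) − (1)·f(k) = k**4 + 14*k**3/15 + k**2 + 16*k/15 + 4/15.
From deg A=0, deg B=0, deg C=4: d=5.
Solve for f: f(k) = k*(3*k**4 - 4*k**3 + 3*k**2 + 4*k - 2)/15 (degree 5 ≤ 5).
Certificate R = B(k−1)f/C = k*(3*k**4 - 4*k**3 + 3*k**2 + 4*k - 2)/((3*k + 1)*(5*k**3 + 3*k**2 + 4*k + 4)) gives s_k = k*(-3*k**4 + 4*k**3 - 3*k**2 - 4*k + 2).
s_(k+1) − s_k = -15*k**4 - 14*k**3 - 15*k**2 - 16*k - 4 = t_k.
Telescoping: Σ = s_(12) − s_(2) = -669288 − (-68) = -669220.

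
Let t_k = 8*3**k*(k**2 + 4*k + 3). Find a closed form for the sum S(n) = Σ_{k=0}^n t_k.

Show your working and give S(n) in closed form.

S(n) = 12*3**n*(n**2 + 3*n + 2)

The ratio is 3*(k**2 + 6*k + 8)/(k**2 + 4*k + 3).
Take A(k)=3, B(k)=1, C(k)=k**2 + 4*k + 3.
Set up (3)·f(k+1) − (1)·f(k) − (k**2 + 4*k + 3) = 0.
Degrees (0,0,2) ⇒ d ≤ 2.
Solve for f: f(k) = k*(k + 1)/2 (degree 2 ≤ 2).
Then R = B(k−1)f/C = k/(2*(k + 3)), so s_k = R(k)·t_k = 4*3**k*k*(k + 1).
s_(k+1) − s_k = 8*3**k*(k + 1)*(k + 3) = t_k.
s_(n+1) = 12*3**n*(n**2 + 3*n + 2) and s_(0) = 0, so S(n) = 12*3**n*(n**2 + 3*n + 2).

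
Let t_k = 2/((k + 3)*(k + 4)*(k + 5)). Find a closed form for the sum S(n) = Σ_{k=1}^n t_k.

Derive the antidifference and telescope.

S(n) = n*(n + 9)/(20*(n**2 + 9*n + 20))

Compute t_(k+1)/t_k: get (k + 3)/(k + 6).
Factor: A=k + 3; B=k + 6; C=1.
Set up (k + 3)·f(k+1) − (k + 5)·f(k) − (1) = 0.
Bound: deg f ≤ 2.
Match coefficients ⇒ f(k) = k*(k + 7)/24.
Get s_k = R·t_k = k*(k + 7)/(12*(k + 3)*(k + 4)) with R(k) = B(k−1)f(k)/C(k) = k*(k + 5)*(k + 7)/24.
s_(k+1) − s_k = 2/(k**3 + 12*k**2 + 47*k + 60) = t_k.
Telescope: S(n) = s_(n+1) − s_(1) = (n**2 + 9*n + 8)/(12*(n**2 + 9*n + 20)) − (1/30) = n*(n + 9)/(20*(n**2 + 9*n + 20)).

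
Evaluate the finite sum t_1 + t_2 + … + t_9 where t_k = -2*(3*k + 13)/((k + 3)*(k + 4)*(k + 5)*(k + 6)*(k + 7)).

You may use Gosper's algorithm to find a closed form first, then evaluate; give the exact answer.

The ratio is (k + 3)*(3*k + 16)/((k + 8)*(3*k + 13)).
Gosper form: A/B · C(k+1)/C(k) with A=k + 3, B=k + 8, C=k + 13/3.
Solve (k + 3)·f(k+1) − (k + 7)·f(k) = k + 13/3.
Degrees (1,1,1) ⇒ d ≤ 4.
Coefficient equations give f(k) = k*(k + 4)*(k**2 + 14*k + 63)/270.
Then R = B(k−1)f/C = k*(k + 4)*(k + 7)*(k**2 + 14*k + 63)/(90*(3*k + 13)), so s_k = R(k)·t_k = k*(-k**2 - 14*k - 63)/(45*(k**3 + 14*k**2 + 63*k + 90)).
s_(k+1) − s_k = 2*(-3*k - 13)/(k**5 + 25*k**4 + 245*k**3 + 1175*k**2 + 2754*k + 2520) = t_k.
Σ_(k=1)^(9) t_k = s_(10) − s_(1) = -101/4680 − (-13/1260) = -41/3640.

Σ = -41/3640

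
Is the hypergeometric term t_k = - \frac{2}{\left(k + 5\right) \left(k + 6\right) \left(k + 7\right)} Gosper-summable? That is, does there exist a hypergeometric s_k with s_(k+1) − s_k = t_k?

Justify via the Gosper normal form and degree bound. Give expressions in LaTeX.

Yes. s_k = \frac{k \left(- k - 11\right)}{30 \left(k + 5\right) \left(k + 6\right)}.

The ratio is (k + 5)/(k + 8).
Normal form (A,B,C) = (k + 5, k + 8, 1).
Solve (k + 5)·f(k+1) − (k + 7)·f(k) = 1.
d = 2 from the (1,1,0) case.
Solve for f: f(k) = k*(k + 11)/60 (degree 2 ≤ 2).
Get s_k = R·t_k = k*(-k - 11)/(30*(k + 5)*(k + 6)) with R(k) = B(k−1)f(k)/C(k) = k*(k + 7)*(k + 11)/60.
Check: Δs_k = -2/(k**3 + 18*k**2 + 107*k + 210). ✓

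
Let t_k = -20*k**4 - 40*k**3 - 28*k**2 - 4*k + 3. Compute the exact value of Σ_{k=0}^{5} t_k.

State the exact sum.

Ratio r(k) = (20*k**4 + 120*k**3 + 268*k**2 + 260*k + 89)/(20*k**4 + 40*k**3 + 28*k**2 + 4*k - 3).
Gosper form: A/B · C(k+1)/C(k) with A=1, B=1, C=k**4 + 2*k**3 + 7*k**2/5 + k/5 - 3/20.
Need (1)·f(k+1) − (1)·f(k) = k**4 + 2*k**3 + 7*k**2/5 + k/5 - 3/20.
Bound: deg f ≤ 5.
A polynomial solution: f(k) = k*(4*k**4 - 4*k**2 - 2*k - 1)/20.
R(k) = B(k−1)·f(k)/C(k) = k*(4*k**4 - 4*k**2 - 2*k - 1)/(20*k**4 + 40*k**3 + 28*k**2 + 4*k - 3); s_k = R·t_k = k*(-4*k**4 + 4*k**2 + 2*k + 1).
Check: Δs_k = -20*k**4 - 40*k**3 - 28*k**2 - 4*k + 3. ✓
Evaluate s at k=6 and k=0: -30162 and 0; difference -30162.

Σ = -30162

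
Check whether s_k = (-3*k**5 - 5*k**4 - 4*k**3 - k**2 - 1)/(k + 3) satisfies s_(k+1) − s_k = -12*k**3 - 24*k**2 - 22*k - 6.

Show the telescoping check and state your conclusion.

s_(k+1) = (-3*k**5 - 20*k**4 - 54*k**3 - 73*k**2 - 49*k - 14)/(k + 4)
s_(k+1) − s_k = 2*(-6*k**5 - 45*k**4 - 109*k**3 - 132*k**2 - 80*k - 19)/(k**2 + 7*k + 12)
(s_(k+1) − s_k) − t_k = 2*(9*k**4 + 58*k**3 + 92*k**2 + 73*k + 17)/(k**2 + 7*k + 12)

Invalid: residual 2*(9*k**4 + 58*k**3 + 92*k**2 + 73*k + 17)/(k**2 + 7*k + 12) ≠ 0.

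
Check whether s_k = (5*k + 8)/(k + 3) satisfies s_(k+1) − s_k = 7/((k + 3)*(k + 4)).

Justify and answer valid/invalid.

s_(k+1) = (5*k + 13)/(k + 4)
s_(k+1) − s_k = 7/(k**2 + 7*k + 12)
(s_(k+1) − s_k) − t_k = 0

Valid: the claim telescopes to t_k.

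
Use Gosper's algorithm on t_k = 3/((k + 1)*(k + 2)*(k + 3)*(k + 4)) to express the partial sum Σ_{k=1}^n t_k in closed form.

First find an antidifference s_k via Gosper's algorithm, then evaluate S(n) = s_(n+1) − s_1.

Ratio r(k) = (k + 1)/(k + 5).
Normal form (A,B,C) = (k + 1, k + 5, 1).
Key eq: (k + 1)·f(k+1) = (k + 4)·f(k) + (1).
d = 3 from the (1,1,0) case.
A polynomial solution: f(k) = k*(k**2 + 6*k + 11)/18.
Get s_k = R·t_k = k*(k**2 + 6*k + 11)/(6*(k + 1)*(k + 2)*(k + 3)) with R(k) = B(k−1)f(k)/C(k) = k*(k + 4)*(k**2 + 6*k + 11)/18.
Check: Δs_k = 3/(k**4 + 10*k**3 + 35*k**2 + 50*k + 24). ✓
Telescope: S(n) = s_(n+1) − s_(1) = (n**3 + 9*n**2 + 26*n + 18)/(6*(n**3 + 9*n**2 + 26*n + 24)) − (1/8) = n*(n**2 + 9*n + 26)/(24*(n**3 + 9*n**2 + 26*n + 24)).

S(n) = n*(n**2 + 9*n + 26)/(24*(n**3 + 9*n**2 + 26*n + 24))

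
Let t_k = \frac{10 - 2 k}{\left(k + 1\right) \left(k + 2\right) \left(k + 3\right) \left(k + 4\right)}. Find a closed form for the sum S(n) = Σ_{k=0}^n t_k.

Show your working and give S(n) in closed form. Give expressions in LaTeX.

t_(k+1)/t_k = (k - 4)*(k + 1)/((k - 5)*(k + 5)).
Take A(k)=k + 1, B(k)=k + 5, C(k)=k - 5.
Solve (k + 1)·f(k+1) − (k + 4)·f(k) = k - 5.
From deg A=1, deg B=1, deg C=1: d=3.
Solving with deg f ≤ 3: f(k) = -k*(k**2 + 6*k + 13)/4.
R(k) = B(k−1)·f(k)/C(k) = -k*(k + 4)*(k**2 + 6*k + 13)/(4*(k - 5)); s_k = R·t_k = k*(k**2 + 6*k + 13)/(2*(k + 1)*(k + 2)*(k + 3)).
Verify: 2*(5 - k)/(k**4 + 10*k**3 + 35*k**2 + 50*k + 24) matches t_k.
s_(n+1) = (n**3 + 9*n**2 + 28*n + 20)/(2*(n**3 + 9*n**2 + 26*n + 24)) and s_(0) = 0, so S(n) = (n**3 + 9*n**2 + 28*n + 20)/(2*(n**3 + 9*n**2 + 26*n + 24)).

S(n) = \frac{n^{3} + 9 n^{2} + 28 n + 20}{2 \left(n^{3} + 9 n^{2} + 26 n + 24\right)}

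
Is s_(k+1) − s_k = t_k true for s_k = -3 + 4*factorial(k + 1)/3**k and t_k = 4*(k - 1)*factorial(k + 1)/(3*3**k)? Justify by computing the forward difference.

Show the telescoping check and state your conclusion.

valid (s_(k+1) − s_k reduces to t_k)

s_(k+1) = 4*3**(-k - 1)*factorial(k + 2) - 3
s_(k+1) − s_k = 4*(k - 1)*factorial(k + 1)/(3*3**k)
(s_(k+1) − s_k) − t_k = 0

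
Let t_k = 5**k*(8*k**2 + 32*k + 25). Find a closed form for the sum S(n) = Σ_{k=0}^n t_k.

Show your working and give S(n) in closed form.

S(n) = 5**(n + 1)*(2*n**2 + 7*n + 5)

Step 1: r(k) = 5*(8*k**2 + 48*k + 65)/(8*k**2 + 32*k + 25).
A = 5, B = 1, C = k**2 + 4*k + 25/8.
Solve (5)·f(k+1) − (1)·f(k) = k**2 + 4*k + 25/8.
Bound: deg f ≤ 2.
Match coefficients ⇒ f(k) = k*(2*k + 3)/8.
So s_k = (B(k−1)f/C)·t_k = (k*(2*k + 3)/(8*k**2 + 32*k + 25))·t_k = 5**k*k*(2*k + 3).
s_(k+1) − s_k = 5**k*(8*k**2 + 32*k + 25) = t_k.
Evaluate: s_(n+1) = 5**(n + 1)*(2*n**2 + 7*n + 5); subtract s_(0) = 0 ⇒ S(n) = 5**(n + 1)*(2*n**2 + 7*n + 5).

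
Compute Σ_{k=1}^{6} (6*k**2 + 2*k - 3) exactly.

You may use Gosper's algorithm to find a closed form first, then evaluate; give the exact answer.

r(k) = (6*k**2 + 14*k + 5)/(6*k**2 + 2*k - 3) after simplifying.
Normal form (A,B,C) = (1, 1, k**2 + k/3 - 1/2).
Solve (1)·f(k+1) − (1)·f(k) = k**2 + k/3 - 1/2.
Bound: deg f ≤ 3.
Solve for f: f(k) = k*(2*k**2 - 2*k - 3)/6 (degree 3 ≤ 3).
Then R = B(k−1)f/C = k*(2*k**2 - 2*k - 3)/(6*k**2 + 2*k - 3), so s_k = R(k)·t_k = k*(2*k**2 - 2*k - 3).
s_(k+1) − s_k = 6*k**2 + 2*k - 3 = t_k.
Σ_(k=1)^(6) t_k = s_(7) − s_(1) = 567 − (-3) = 570.

Σ = 570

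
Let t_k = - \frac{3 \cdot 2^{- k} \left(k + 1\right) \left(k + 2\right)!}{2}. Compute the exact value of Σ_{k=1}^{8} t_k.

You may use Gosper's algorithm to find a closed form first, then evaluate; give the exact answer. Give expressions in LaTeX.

The ratio is (k + 2)*(k + 3)/(2*(k + 1)).
Normal form (A,B,C) = (k/2 + 3/2, 1, k + 1).
Key eq: (k/2 + 3/2)·f(k+1) = (1)·f(k) + (k + 1).
Degrees (1,0,1) ⇒ d ≤ 0.
Coefficient equations give f(k) = 2.
Then R = B(k−1)f/C = 2/(k + 1), so s_k = R(k)·t_k = -3*factorial(k + 2)/2**k.
Check: Δs_k = -3*(k + 1)*factorial(k + 2)/(2*2**k). ✓
Σ_(k=1)^(8) t_k = s_(9) − s_(1) = -467775/2 − (-9) = -467757/2.

Σ = -467757/2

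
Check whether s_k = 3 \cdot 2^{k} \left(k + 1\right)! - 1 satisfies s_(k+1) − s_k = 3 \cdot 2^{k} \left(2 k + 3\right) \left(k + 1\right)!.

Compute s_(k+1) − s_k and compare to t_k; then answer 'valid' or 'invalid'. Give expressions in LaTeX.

s_(k+1) = 3*2**(k + 1)*factorial(k + 2) - 1
s_(k+1) − s_k = 3*2**k*(2*k + 3)*factorial(k + 1)
(s_(k+1) − s_k) − t_k = 0

valid; difference matches t_k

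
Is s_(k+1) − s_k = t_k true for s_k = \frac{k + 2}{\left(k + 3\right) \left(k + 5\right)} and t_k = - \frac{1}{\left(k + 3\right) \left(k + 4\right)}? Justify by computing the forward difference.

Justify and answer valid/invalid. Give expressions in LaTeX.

s_(k+1) = (k + 3)/((k + 4)*(k + 6))
s_(k+1) − s_k = (-k**2 - 5*k - 3)/(k**4 + 18*k**3 + 119*k**2 + 342*k + 360)
(s_(k+1) − s_k) − t_k = 3*(2*k + 9)/(k**4 + 18*k**3 + 119*k**2 + 342*k + 360)

Invalid: residual \frac{3 \left(2 k + 9\right)}{k^{4} + 18 k^{3} + 119 k^{2} + 342 k + 360} ≠ 0.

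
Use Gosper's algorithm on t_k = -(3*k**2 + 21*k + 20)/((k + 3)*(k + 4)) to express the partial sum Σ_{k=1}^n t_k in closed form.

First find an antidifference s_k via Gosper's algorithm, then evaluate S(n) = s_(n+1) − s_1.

S(n) = n*(-3*n - 8)/(n + 4)

Ratio r(k) = (k + 3)*(21*k + 3*(k + 1)**2 + 41)/((k + 5)*(3*k**2 + 21*k + 20)).
So A=k + 3 and B=k + 5, with C=k**2 + 7*k + 20/3.
Key eq: (k + 3)·f(k+1) = (k + 4)·f(k) + (k**2 + 7*k + 20/3).
Bound: deg f ≤ 2.
A polynomial solution: f(k) = k*(9*k + 11)/9.
R(k) = B(k−1)·f(k)/C(k) = k*(k + 4)*(9*k + 11)/(3*(3*k**2 + 21*k + 20)); s_k = R·t_k = k*(-9*k - 11)/(3*(k + 3)).
Verify: (-3*k**2 - 21*k - 20)/(k**2 + 7*k + 12) matches t_k.
s_(n+1) = (-9*n**2 - 29*n - 20)/(3*(n + 4)) and s_(1) = -5/3, so S(n) = n*(-3*n - 8)/(n + 4).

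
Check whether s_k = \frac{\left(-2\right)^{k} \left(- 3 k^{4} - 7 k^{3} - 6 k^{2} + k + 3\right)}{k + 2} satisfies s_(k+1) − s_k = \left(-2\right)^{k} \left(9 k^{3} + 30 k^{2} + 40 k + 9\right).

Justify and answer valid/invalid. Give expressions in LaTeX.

s_(k+1) = 2*(-2)**k*(3*k**4 + 19*k**3 + 45*k**2 + 44*k + 12)/(k + 3)
s_(k+1) − s_k = (-2)**k*(9*k**5 + 66*k**4 + 193*k**3 + 285*k**2 + 194*k + 39)/(k**2 + 5*k + 6)
(s_(k+1) − s_k) − t_k = (-2)**k*(-9*k**4 - 51*k**3 - 104*k**2 - 91*k - 15)/(k**2 + 5*k + 6)

Invalid: residual \frac{\left(-2\right)^{k} \left(- 9 k^{4} - 51 k^{3} - 104 k^{2} - 91 k - 15\right)}{k^{2} + 5 k + 6} ≠ 0.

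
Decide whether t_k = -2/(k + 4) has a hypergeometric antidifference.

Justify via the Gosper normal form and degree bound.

No. Not Gosper-summable.

The ratio is (k + 4)/(k + 5).
Factor: A=k + 4; B=k + 5; C=1.
Key eq: (k + 4)·f(k+1) = (k + 4)·f(k) + (1).
From deg A=1, deg B=1, deg C=0: d=0.
Generic f = c0 gives residual -1; -1 = 0 cannot hold, so t_k is not Gosper-summable.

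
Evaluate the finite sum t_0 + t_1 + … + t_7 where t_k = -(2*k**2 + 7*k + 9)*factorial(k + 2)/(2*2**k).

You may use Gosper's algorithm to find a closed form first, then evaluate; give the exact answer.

Σ = -269319

The ratio is (k + 3)*(7*k + 2*(k + 1)**2 + 16)/(2*(2*k**2 + 7*k + 9)).
Normal form (A,B,C) = (k/2 + 3/2, 1, k**2 + 7*k/2 + 9/2).
Solve (k/2 + 3/2)·f(k+1) − (1)·f(k) = k**2 + 7*k/2 + 9/2.
deg f ≤ 1 (via 1,0,2).
Match coefficients ⇒ f(k) = 2*k + 3.
Get s_k = R·t_k = -(2*k + 3)*factorial(k + 2)/2**k with R(k) = B(k−1)f(k)/C(k) = 2*(2*k + 3)/(2*k**2 + 7*k + 9).
s_(k+1) − s_k = -(2*k**2 + 7*k + 9)*factorial(k + 2)/(2*2**k) = t_k.
Σ_(k=0)^(7) t_k = s_(8) − s_(0) = -269325 − (-6) = -269319.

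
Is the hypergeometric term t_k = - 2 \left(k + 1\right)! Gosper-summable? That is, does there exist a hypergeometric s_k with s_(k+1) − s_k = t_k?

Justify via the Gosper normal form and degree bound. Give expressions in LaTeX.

No — negative degree bound, so no certificate f.

Compute t_(k+1)/t_k: get k + 2.
Gosper form: A/B · C(k+1)/C(k) with A=k + 2, B=1, C=1.
Key eq: (k + 2)·f(k+1) = (1)·f(k) + (1).
Degrees (1,0,0) ⇒ d ≤ -1.
d = -1 < 0 ⇒ no nonzero polynomial f; not summable.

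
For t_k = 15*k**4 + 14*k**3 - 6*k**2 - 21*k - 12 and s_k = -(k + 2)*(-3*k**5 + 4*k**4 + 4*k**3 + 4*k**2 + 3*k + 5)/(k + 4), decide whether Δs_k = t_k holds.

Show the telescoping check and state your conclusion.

s_(k+1) = (3*k**6 + 20*k**5 + 43*k**4 + 20*k**3 - 54*k**2 - 89*k - 51)/(k + 5)
s_(k+1) − s_k = (15*k**6 + 125*k**5 + 264*k**4 + 97*k**3 - 239*k**2 - 342*k - 154)/(k**2 + 9*k + 20)
(s_(k+1) − s_k) − t_k = 2*(-12*k**5 - 78*k**4 - 54*k**3 + 41*k**2 + 93*k + 43)/(k**2 + 9*k + 20)

Invalid: residual 2*(-12*k**5 - 78*k**4 - 54*k**3 + 41*k**2 + 93*k + 43)/(k**2 + 9*k + 20) ≠ 0.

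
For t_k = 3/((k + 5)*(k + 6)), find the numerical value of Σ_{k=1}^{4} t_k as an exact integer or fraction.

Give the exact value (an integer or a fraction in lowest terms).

Σ = 1/5

r(k) = (k + 5)/(k + 7) after simplifying.
Normal form (A,B,C) = (k + 5, k + 7, 1).
f must satisfy (k + 5)·f(k+1) − (k + 6)·f(k) = 1.
From deg A=1, deg B=1, deg C=0: d=1.
Coefficient equations give f(k) = k/5.
So s_k = (B(k−1)f/C)·t_k = (k*(k + 6)/5)·t_k = 3*k/(5*(k + 5)).
Verify: 3/(k**2 + 11*k + 30) matches t_k.
Sum = s_(5) − s_(1); s_(5) = 3/10, s_(1) = 1/10 ⇒ 1/5.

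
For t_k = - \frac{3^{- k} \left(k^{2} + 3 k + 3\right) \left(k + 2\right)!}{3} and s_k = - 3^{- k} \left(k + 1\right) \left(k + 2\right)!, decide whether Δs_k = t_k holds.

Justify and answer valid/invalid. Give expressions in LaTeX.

s_(k+1) = -(k + 2)*factorial(k + 3)/(3*3**k)
s_(k+1) − s_k = -(k**2 + 2*k + 3)*factorial(k + 2)/(3*3**k)
(s_(k+1) − s_k) − t_k = k*factorial(k + 2)/(3*3**k)

Invalid: residual \frac{3^{- k} k \left(k + 2\right)!}{3} ≠ 0.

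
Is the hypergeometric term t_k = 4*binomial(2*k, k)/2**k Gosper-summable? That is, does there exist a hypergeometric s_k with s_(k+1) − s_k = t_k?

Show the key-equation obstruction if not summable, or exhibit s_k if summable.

Compute t_(k+1)/t_k: get (2*k + 1)/(k + 1).
Factor: A=2*k + 1; B=k + 1; C=1.
Set up (2*k + 1)·f(k+1) − (k)·f(k) − (1) = 0.
Bound: deg f ≤ -1.
deg f ≤ -1 is impossible — no certificate.

No; the degree bound rules out any f.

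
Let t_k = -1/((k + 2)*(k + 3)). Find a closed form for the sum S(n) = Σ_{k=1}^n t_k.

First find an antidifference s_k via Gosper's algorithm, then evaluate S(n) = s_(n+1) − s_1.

S(n) = -n/(3*n + 9)

The ratio is (k + 2)/(k + 4).
Gosper form: A/B · C(k+1)/C(k) with A=k + 2, B=k + 4, C=1.
Key eq: (k + 2)·f(k+1) = (k + 3)·f(k) + (1).
deg f ≤ 1 (via 1,1,0).
A polynomial solution: f(k) = k/2.
Get s_k = R·t_k = -k/(2*k + 4) with R(k) = B(k−1)f(k)/C(k) = k*(k + 3)/2.
s_(k+1) − s_k = -1/(k**2 + 5*k + 6) = t_k.
Telescope: S(n) = s_(n+1) − s_(1) = (-n - 1)/(2*(n + 3)) − (-1/6) = -n/(3*n + 9).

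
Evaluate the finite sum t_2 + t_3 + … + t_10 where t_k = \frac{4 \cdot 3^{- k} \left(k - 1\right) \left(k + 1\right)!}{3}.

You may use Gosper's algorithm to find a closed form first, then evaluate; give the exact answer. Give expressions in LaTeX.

Ratio r(k) = k*(k + 2)/(3*(k - 1)).
Gosper form: A/B · C(k+1)/C(k) with A=k/3 + 2/3, B=1, C=k - 1.
f must satisfy (k/3 + 2/3)·f(k+1) − (1)·f(k) = k - 1.
deg f ≤ 0 (via 1,0,1).
Solving with deg f ≤ 0: f(k) = 3.
Certificate R = B(k−1)f/C = 3/(k - 1) gives s_k = 4*factorial(k + 1)/3**k.
s_(k+1) − s_k = 4*(k - 1)*factorial(k + 1)/(3*3**k) = t_k.
Evaluate s at k=11 and k=2: 7884800/729 and 8/3; difference 7882856/729.

Σ = 7882856/729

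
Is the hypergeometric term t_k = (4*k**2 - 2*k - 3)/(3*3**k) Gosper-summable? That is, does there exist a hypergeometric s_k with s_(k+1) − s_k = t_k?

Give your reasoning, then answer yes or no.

Yes. s_k = k*(-2*k - 1)/3**k.

Compute t_(k+1)/t_k: get (4*k**2 + 6*k - 1)/(3*(4*k**2 - 2*k - 3)).
Take A(k)=1/3, B(k)=1, C(k)=k**2 - k/2 - 3/4.
Set up (1/3)·f(k+1) − (1)·f(k) − (k**2 - k/2 - 3/4) = 0.
Bound: deg f ≤ 2.
Solving with deg f ≤ 2: f(k) = -3*k*(2*k + 1)/4.
Certificate R = B(k−1)f/C = -3*k*(2*k + 1)/(4*k**2 - 2*k - 3) gives s_k = k*(-2*k - 1)/3**k.
Δs = (4*k**2 - 2*k - 3)/(3*3**k), as required.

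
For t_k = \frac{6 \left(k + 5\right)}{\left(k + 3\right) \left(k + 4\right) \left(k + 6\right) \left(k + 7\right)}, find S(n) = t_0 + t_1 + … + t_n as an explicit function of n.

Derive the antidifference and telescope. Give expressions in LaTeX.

Ratio r(k) = (k + 3)*(k + 6)**2/((k + 5)**2*(k + 8)).
So A=k + 3 and B=k + 8, with C=k**2 + 10*k + 25.
f must satisfy (k + 3)·f(k+1) − (k + 7)·f(k) = k**2 + 10*k + 25.
deg f ≤ 4 (via 1,1,2).
Solve for f: f(k) = k*(k + 4)*(k + 5)*(k + 9)/36 (degree 4 ≤ 4).
Certificate R = B(k−1)f/C = k*(k + 4)*(k + 7)*(k + 9)/(36*(k + 5)) gives s_k = k*(k + 9)/(6*(k**2 + 9*k + 18)).
Verify: 6*(k + 5)/(k**4 + 20*k**3 + 145*k**2 + 450*k + 504) matches t_k.
Telescope: S(n) = s_(n+1) − s_(0) = (n**2 + 11*n + 10)/(6*(n**2 + 11*n + 28)) − (0) = (n**2 + 11*n + 10)/(6*(n**2 + 11*n + 28)).

S(n) = \frac{n^{2} + 11 n + 10}{6 \left(n^{2} + 11 n + 28\right)}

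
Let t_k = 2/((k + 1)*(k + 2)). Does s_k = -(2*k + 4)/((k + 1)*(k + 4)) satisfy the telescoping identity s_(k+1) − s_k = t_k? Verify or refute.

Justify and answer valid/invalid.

s_(k+1) = 2*(-k - 3)/((k + 2)*(k + 5))
s_(k+1) − s_k = 2*(k**2 + 5*k + 8)/(k**4 + 12*k**3 + 49*k**2 + 78*k + 40)
(s_(k+1) − s_k) − t_k = 8*(-k - 3)/(k**4 + 12*k**3 + 49*k**2 + 78*k + 40)

Invalid: residual 8*(-k - 3)/(k**4 + 12*k**3 + 49*k**2 + 78*k + 40) ≠ 0.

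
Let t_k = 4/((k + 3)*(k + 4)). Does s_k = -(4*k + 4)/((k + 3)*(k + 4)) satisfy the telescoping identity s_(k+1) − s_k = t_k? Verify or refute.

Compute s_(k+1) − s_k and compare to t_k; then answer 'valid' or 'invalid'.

Invalid: residual -24/(k**3 + 12*k**2 + 47*k + 60) ≠ 0.

s_(k+1) = 4*(-k - 2)/((k + 4)*(k + 5))
s_(k+1) − s_k = 4*(k - 1)/(k**3 + 12*k**2 + 47*k + 60)
(s_(k+1) − s_k) − t_k = -24/(k**3 + 12*k**2 + 47*k + 60)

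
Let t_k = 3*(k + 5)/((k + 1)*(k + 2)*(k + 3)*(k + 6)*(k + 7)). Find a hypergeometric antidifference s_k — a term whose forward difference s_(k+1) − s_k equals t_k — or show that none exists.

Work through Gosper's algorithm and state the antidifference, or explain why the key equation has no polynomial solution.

The ratio is (k + 1)*(k + 6)**2/((k + 4)*(k + 5)*(k + 8)).
So A=k + 1 and B=k + 8, with C=k**3 + 14*k**2 + 65*k + 100.
Need (k + 1)·f(k+1) − (k + 7)·f(k) = k**3 + 14*k**2 + 65*k + 100.
Bound: deg f ≤ 6.
Solving with deg f ≤ 6: f(k) = k*(k + 3)*(k + 4)**2*(k + 5)**2/36.
Then R = B(k−1)f/C = k*(k + 3)*(k + 4)*(k + 7)/36, so s_k = R(k)·t_k = k*(k**2 + 9*k + 20)/(12*(k**3 + 9*k**2 + 20*k + 12)).
Verify: 3*(k + 5)/(k**5 + 19*k**4 + 131*k**3 + 401*k**2 + 540*k + 252) matches t_k.

s_k = k*(k**2 + 9*k + 20)/(12*(k**3 + 9*k**2 + 20*k + 12))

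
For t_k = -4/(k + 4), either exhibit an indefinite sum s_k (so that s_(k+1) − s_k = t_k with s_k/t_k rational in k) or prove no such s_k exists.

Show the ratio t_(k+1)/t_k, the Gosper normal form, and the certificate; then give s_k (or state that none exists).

none (Gosper's algorithm certifies no s_k)

Ratio r(k) = (k + 4)/(k + 5).
Gosper form: A/B · C(k+1)/C(k) with A=k + 4, B=k + 5, C=1.
f must satisfy (k + 4)·f(k+1) − (k + 4)·f(k) = 1.
From deg A=1, deg B=1, deg C=0: d=0.
Generic f = c0 gives residual -1; -1 = 0 cannot hold, so t_k is not Gosper-summable.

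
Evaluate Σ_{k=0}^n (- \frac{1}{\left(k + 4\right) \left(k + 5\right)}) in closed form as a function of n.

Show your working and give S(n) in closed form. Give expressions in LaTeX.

S(n) = \frac{- n - 1}{4 \left(n + 5\right)}

t_(k+1)/t_k = (k + 4)/(k + 6).
A = k + 4, B = k + 6, C = 1.
Key eq: (k + 4)·f(k+1) = (k + 5)·f(k) + (1).
From deg A=1, deg B=1, deg C=0: d=1.
Coefficient equations give f(k) = k/4.
So s_k = (B(k−1)f/C)·t_k = (k*(k + 5)/4)·t_k = -k/(4*k + 16).
Δs = -1/(k**2 + 9*k + 20), as required.
Telescope: S(n) = s_(n+1) − s_(0) = (-n - 1)/(4*(n + 5)) − (0) = (-n - 1)/(4*(n + 5)).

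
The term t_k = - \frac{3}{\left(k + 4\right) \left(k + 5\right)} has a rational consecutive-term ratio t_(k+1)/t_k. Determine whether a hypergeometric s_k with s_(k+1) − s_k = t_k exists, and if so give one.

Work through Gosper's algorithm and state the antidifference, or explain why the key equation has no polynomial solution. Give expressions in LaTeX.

The ratio is (k + 4)/(k + 6).
Take A(k)=k + 4, B(k)=k + 6, C(k)=1.
f must satisfy (k + 4)·f(k+1) − (k + 5)·f(k) = 1.
From deg A=1, deg B=1, deg C=0: d=1.
A polynomial solution: f(k) = k/4.
So s_k = (B(k−1)f/C)·t_k = (k*(k + 5)/4)·t_k = -3*k/(4*k + 16).
Δs = -3/(k**2 + 9*k + 20), as required.

s_k = - \frac{3 k}{4 k + 16}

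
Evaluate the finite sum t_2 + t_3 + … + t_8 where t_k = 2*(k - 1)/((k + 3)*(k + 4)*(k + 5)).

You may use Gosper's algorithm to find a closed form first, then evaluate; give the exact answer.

Ratio r(k) = k*(k + 3)/((k - 1)*(k + 6)).
So A=k + 3 and B=k + 6, with C=k - 1.
Need (k + 3)·f(k+1) − (k + 5)·f(k) = k - 1.
From deg A=1, deg B=1, deg C=1: d=2.
Solving with deg f ≤ 2: f(k) = k*(k - 5)/12.
So s_k = (B(k−1)f/C)·t_k = (k*(k - 5)*(k + 5)/(12*(k - 1)))·t_k = k*(k - 5)/(6*(k + 3)*(k + 4)).
s_(k+1) − s_k = 2*(k - 1)/(k**3 + 12*k**2 + 47*k + 60) = t_k.
Evaluate s at k=9 and k=2: 1/26 and -1/30; difference 14/195.

Σ = 14/195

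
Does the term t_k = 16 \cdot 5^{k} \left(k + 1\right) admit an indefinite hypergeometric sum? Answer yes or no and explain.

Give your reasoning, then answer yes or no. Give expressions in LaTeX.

Yes. s_k = 5^{k} \left(4 k - 1\right).

The ratio is 5*(k + 2)/(k + 1).
Take A(k)=5, B(k)=1, C(k)=k + 1.
Need (5)·f(k+1) − (1)·f(k) = k + 1.
d = 1 from the (0,0,1) case.
Match coefficients ⇒ f(k) = (4*k - 1)/16.
So s_k = (B(k−1)f/C)·t_k = ((4*k - 1)/(16*(k + 1)))·t_k = 5**k*(4*k - 1).
Verify: 16*5**k*(k + 1) matches t_k.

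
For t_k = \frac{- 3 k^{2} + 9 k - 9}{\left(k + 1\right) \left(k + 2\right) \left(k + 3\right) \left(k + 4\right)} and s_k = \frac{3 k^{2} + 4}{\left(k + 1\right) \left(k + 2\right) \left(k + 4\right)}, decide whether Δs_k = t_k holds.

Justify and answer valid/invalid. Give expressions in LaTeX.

s_(k+1) = (3*(k + 1)**2 + 4)/((k + 2)*(k + 3)*(k + 5))
s_(k+1) − s_k = (-3*k**3 + 27*k - 32)/(k**5 + 15*k**4 + 85*k**3 + 225*k**2 + 274*k + 120)
(s_(k+1) − s_k) − t_k = (6*k**2 - 9*k + 13)/(k**5 + 15*k**4 + 85*k**3 + 225*k**2 + 274*k + 120)

Invalid: residual \frac{6 k^{2} - 9 k + 13}{k^{5} + 15 k^{4} + 85 k^{3} + 225 k^{2} + 274 k + 120} ≠ 0.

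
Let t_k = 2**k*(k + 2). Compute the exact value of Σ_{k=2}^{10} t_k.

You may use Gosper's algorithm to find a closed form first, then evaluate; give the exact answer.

Σ = 22520

Step 1: r(k) = 2*(k + 3)/(k + 2).
So A=2 and B=1, with C=k + 2.
f must satisfy (2)·f(k+1) − (1)·f(k) = k + 2.
Bound: deg f ≤ 1.
A polynomial solution: f(k) = k.
R(k) = B(k−1)·f(k)/C(k) = k/(k + 2); s_k = R·t_k = 2**k*k.
Check: Δs_k = 2**k*(k + 2). ✓
Telescoping: Σ = s_(11) − s_(2) = 22528 − (8) = 22520.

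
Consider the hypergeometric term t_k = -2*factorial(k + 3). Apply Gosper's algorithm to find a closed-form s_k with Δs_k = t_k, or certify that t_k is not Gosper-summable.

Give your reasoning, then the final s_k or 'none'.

not Gosper-summable; s_k does not exist

The ratio is k + 4.
So A=k + 4 and B=1, with C=1.
Solve (k + 4)·f(k+1) − (1)·f(k) = 1.
deg f ≤ -1 (via 1,0,0).
Negative degree bound (-1): no f exists, t_k not Gosper-summable.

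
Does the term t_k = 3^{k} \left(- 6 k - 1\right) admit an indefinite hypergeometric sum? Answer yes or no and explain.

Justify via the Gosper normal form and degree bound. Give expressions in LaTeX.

Compute t_(k+1)/t_k: get 3*(6*k + 7)/(6*k + 1).
A = 3, B = 1, C = k + 1/6.
f must satisfy (3)·f(k+1) − (1)·f(k) = k + 1/6.
From deg A=0, deg B=0, deg C=1: d=1.
A polynomial solution: f(k) = (3*k - 4)/6.
So s_k = (B(k−1)f/C)·t_k = ((3*k - 4)/(6*k + 1))·t_k = 3**k*(4 - 3*k).
s_(k+1) − s_k = 3**k*(-6*k - 1) = t_k.

Yes. s_k = 3^{k} \left(4 - 3 k\right).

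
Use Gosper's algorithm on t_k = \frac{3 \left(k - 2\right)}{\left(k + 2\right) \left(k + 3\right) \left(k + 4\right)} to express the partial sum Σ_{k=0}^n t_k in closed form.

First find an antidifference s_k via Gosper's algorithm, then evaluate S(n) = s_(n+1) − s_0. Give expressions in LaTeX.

t_(k+1)/t_k = (k - 1)*(k + 2)/((k - 2)*(k + 5)).
Gosper form: A/B · C(k+1)/C(k) with A=k + 2, B=k + 5, C=k - 2.
Solve (k + 2)·f(k+1) − (k + 4)·f(k) = k - 2.
Bound: deg f ≤ 2.
Coefficient equations give f(k) = -k.
Certificate R = B(k−1)f/C = -k*(k + 4)/(k - 2) gives s_k = -3*k/((k + 2)*(k + 3)).
Check: Δs_k = 3*(k - 2)/(k**3 + 9*k**2 + 26*k + 24). ✓
Σ_(k=0)^n t_k = s_(n+1) − s_(0) = (3*(-n - 1)/(n**2 + 7*n + 12)) − (0), i.e. 3*(-n - 1)/(n**2 + 7*n + 12).

S(n) = \frac{3 \left(- n - 1\right)}{n^{2} + 7 n + 12}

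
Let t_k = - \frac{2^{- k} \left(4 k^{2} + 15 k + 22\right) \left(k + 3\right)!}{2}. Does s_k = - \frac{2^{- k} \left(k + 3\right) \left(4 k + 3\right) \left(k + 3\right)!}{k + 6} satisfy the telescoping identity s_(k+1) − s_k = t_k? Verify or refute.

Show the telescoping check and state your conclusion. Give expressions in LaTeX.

s_(k+1) = -(k + 4)*(4*k + 7)*factorial(k + 4)/(2*2**k*(k + 7))
s_(k+1) − s_k = -(4*k**4 + 55*k**3 + 268*k**2 + 604*k + 546)*factorial(k + 3)/(2*2**k*(k + 6)*(k + 7))
(s_(k+1) − s_k) − t_k = 3*(4*k**3 + 39*k**2 + 104*k + 126)*factorial(k + 3)/(2*2**k*(k + 6)*(k + 7))

Invalid: residual \frac{3 \cdot 2^{- k} \left(4 k^{3} + 39 k^{2} + 104 k + 126\right) \left(k + 3\right)!}{2 \left(k + 6\right) \left(k + 7\right)} ≠ 0.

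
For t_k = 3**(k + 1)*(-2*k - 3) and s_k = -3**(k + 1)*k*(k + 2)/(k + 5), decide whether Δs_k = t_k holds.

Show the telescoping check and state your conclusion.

s_(k+1) = -3**(k + 2)*(k + 1)*(k + 3)/(k + 6)
s_(k+1) − s_k = 3**(k + 1)*(-2*k**3 - 19*k**2 - 57*k - 45)/(k**2 + 11*k + 30)
(s_(k+1) − s_k) − t_k = 3**(k + 2)*(2*k**2 + 12*k + 15)/(k**2 + 11*k + 30)

Invalid: residual 3**(k + 2)*(2*k**2 + 12*k + 15)/(k**2 + 11*k + 30) ≠ 0.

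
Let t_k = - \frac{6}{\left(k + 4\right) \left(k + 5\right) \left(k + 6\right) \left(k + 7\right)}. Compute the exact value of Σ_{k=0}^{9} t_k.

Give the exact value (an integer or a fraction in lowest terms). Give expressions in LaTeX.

Compute t_(k+1)/t_k: get (k + 4)/(k + 8).
A = k + 4, B = k + 8, C = 1.
Set up (k + 4)·f(k+1) − (k + 7)·f(k) − (1) = 0.
Degrees (1,1,0) ⇒ d ≤ 3.
Match coefficients ⇒ f(k) = k*(k**2 + 15*k + 74)/360.
R(k) = B(k−1)·f(k)/C(k) = k*(k + 7)*(k**2 + 15*k + 74)/360; s_k = R·t_k = k*(-k**2 - 15*k - 74)/(60*(k + 4)*(k + 5)*(k + 6)).
s_(k+1) − s_k = -6/(k**4 + 22*k**3 + 179*k**2 + 638*k + 840) = t_k.
Σ_(k=0)^(9) t_k = s_(10) − s_(0) = -9/560 − (0) = -9/560.

Σ = -9/560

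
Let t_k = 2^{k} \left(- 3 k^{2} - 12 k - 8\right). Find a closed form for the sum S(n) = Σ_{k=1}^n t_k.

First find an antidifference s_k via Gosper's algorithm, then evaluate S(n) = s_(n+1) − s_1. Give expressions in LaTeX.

The ratio is 2*(3*k**2 + 18*k + 23)/(3*k**2 + 12*k + 8).
A = 2, B = 1, C = k**2 + 4*k + 8/3.
Key eq: (2)·f(k+1) = (1)·f(k) + (k**2 + 4*k + 8/3).
deg f ≤ 2 (via 0,0,2).
Coefficient equations give f(k) = (3*k**2 + 2)/3.
Then R = B(k−1)f/C = (3*k**2 + 2)/(3*k**2 + 12*k + 8), so s_k = R(k)·t_k = 2**k*(-3*k**2 - 2).
Check: Δs_k = 2**k*(-3*k**2 - 12*k - 8). ✓
Evaluate: s_(n+1) = 2**(n + 1)*(-3*n**2 - 6*n - 5); subtract s_(1) = -10 ⇒ S(n) = -6*2**n*n**2 - 12*2**n*n - 10*2**n + 10.

S(n) = - 6 \cdot 2^{n} n^{2} - 12 \cdot 2^{n} n - 10 \cdot 2^{n} + 10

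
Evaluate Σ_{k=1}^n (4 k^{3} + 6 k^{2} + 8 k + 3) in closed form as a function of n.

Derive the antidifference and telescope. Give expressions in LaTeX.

t_(k+1)/t_k = (4*k**3 + 18*k**2 + 32*k + 21)/(4*k**3 + 6*k**2 + 8*k + 3).
Take A(k)=1, B(k)=1, C(k)=k**3 + 3*k**2/2 + 2*k + 3/4.
f must satisfy (1)·f(k+1) − (1)·f(k) = k**3 + 3*k**2/2 + 2*k + 3/4.
From deg A=0, deg B=0, deg C=3: d=4.
Solve for f: f(k) = k**2*(k**2 + 2)/4 (degree 4 ≤ 4).
Then R = B(k−1)f/C = k**2*(k**2 + 2)/((2*k + 1)*(2*k**2 + 2*k + 3)), so s_k = R(k)·t_k = k**2*(k**2 + 2).
Δs = 4*k**3 + 6*k**2 + 8*k + 3, as required.
s_(n+1) = n**4 + 4*n**3 + 8*n**2 + 8*n + 3 and s_(1) = 3, so S(n) = n*(n**3 + 4*n**2 + 8*n + 8).

S(n) = n \left(n^{3} + 4 n^{2} + 8 n + 8\right)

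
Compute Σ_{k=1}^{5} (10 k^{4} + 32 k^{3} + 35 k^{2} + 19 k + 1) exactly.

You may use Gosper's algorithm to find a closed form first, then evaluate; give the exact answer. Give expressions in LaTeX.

r(k) = (10*k**4 + 72*k**3 + 191*k**2 + 225*k + 97)/(10*k**4 + 32*k**3 + 35*k**2 + 19*k + 1) after simplifying.
A = 1, B = 1, C = k**4 + 16*k**3/5 + 7*k**2/2 + 19*k/10 + 1/10.
Set up (1)·f(k+1) − (1)·f(k) − (k**4 + 16*k**3/5 + 7*k**2/2 + 19*k/10 + 1/10) = 0.
Bound: deg f ≤ 5.
Match coefficients ⇒ f(k) = k*(2*k**4 + 3*k**3 - k**2 - 3)/10.
So s_k = (B(k−1)f/C)·t_k = (k*(2*k**4 + 3*k**3 - k**2 - 3)/(10*k**4 + 32*k**3 + 35*k**2 + 19*k + 1))·t_k = k*(2*k**4 + 3*k**3 - k**2 - 3).
Verify: 10*k**4 + 32*k**3 + 35*k**2 + 19*k + 1 matches t_k.
Σ_(k=1)^(5) t_k = s_(6) − s_(1) = 19206 − (1) = 19205.

Σ = 19205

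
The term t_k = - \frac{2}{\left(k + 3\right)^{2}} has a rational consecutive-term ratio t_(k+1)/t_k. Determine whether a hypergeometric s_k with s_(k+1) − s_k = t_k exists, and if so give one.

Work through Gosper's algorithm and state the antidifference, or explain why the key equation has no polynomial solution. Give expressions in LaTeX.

Step 1: r(k) = (k + 3)**2/(k + 4)**2.
A = k**2 + 6*k + 9, B = k**2 + 8*k + 16, C = 1.
f must satisfy (k**2 + 6*k + 9)·f(k+1) − (k**2 + 6*k + 9)·f(k) = 1.
Bound: deg f ≤ 0.
Write f(k) = c0. Then LHS − RHS = -1, requiring -1 = 0: contradictory. No certificate.

none — t_k is not Gosper-summable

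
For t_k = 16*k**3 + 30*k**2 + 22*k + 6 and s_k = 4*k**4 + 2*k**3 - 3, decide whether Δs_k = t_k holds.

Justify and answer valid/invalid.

s_(k+1) = 4*(k + 1)**4 + 2*(k + 1)**3 - 3
s_(k+1) − s_k = 16*k**3 + 30*k**2 + 22*k + 6
(s_(k+1) − s_k) − t_k = 0

valid (s_(k+1) − s_k reduces to t_k)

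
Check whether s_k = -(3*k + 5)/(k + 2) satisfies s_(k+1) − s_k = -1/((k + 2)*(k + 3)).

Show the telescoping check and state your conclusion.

s_(k+1) = (-3*k - 8)/(k + 3)
s_(k+1) − s_k = -1/(k**2 + 5*k + 6)
(s_(k+1) − s_k) − t_k = 0

Valid — Δs_k = t_k.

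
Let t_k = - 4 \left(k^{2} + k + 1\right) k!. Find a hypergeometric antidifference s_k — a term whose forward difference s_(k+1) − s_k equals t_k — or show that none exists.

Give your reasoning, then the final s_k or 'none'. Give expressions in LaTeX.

Ratio r(k) = (k + 1)*(k + (k + 1)**2 + 2)/(k**2 + k + 1).
Factor: A=k + 1; B=1; C=k**2 + k + 1.
Solve (k + 1)·f(k+1) − (1)·f(k) = k**2 + k + 1.
From deg A=1, deg B=0, deg C=2: d=1.
Coefficient equations give f(k) = k.
So s_k = (B(k−1)f/C)·t_k = (k/(k**2 + k + 1))·t_k = -4*k*factorial(k).
Check: Δs_k = -4*(k**2 + k + 1)*factorial(k). ✓

s_k = - 4 k k!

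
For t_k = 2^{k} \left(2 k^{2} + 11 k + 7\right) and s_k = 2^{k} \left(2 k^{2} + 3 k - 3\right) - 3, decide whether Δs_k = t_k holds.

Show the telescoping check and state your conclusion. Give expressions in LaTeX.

s_(k+1) = 2**(k + 1)*(3*k + 2*(k + 1)**2) - 3
s_(k+1) − s_k = 2**k*(2*k**2 + 11*k + 7)
(s_(k+1) − s_k) − t_k = 0

valid; difference matches t_k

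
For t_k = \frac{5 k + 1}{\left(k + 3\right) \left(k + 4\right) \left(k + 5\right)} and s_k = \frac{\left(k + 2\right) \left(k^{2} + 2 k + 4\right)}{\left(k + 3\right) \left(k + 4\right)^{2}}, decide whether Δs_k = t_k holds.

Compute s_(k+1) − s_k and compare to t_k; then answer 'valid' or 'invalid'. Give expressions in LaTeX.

Invalid: residual \frac{2 \left(k^{3} + 2 k^{2} - 7 k + 16\right)}{k^{5} + 21 k^{4} + 175 k^{3} + 723 k^{2} + 1480 k + 1200} ≠ 0.

s_(k+1) = (k + 3)*(2*k + (k + 1)**2 + 6)/((k + 4)*(k + 5)**2)
s_(k+1) − s_k = (7*k**3 + 50*k**2 + 95*k + 52)/(k**5 + 21*k**4 + 175*k**3 + 723*k**2 + 1480*k + 1200)
(s_(k+1) − s_k) − t_k = 2*(k**3 + 2*k**2 - 7*k + 16)/(k**5 + 21*k**4 + 175*k**3 + 723*k**2 + 1480*k + 1200)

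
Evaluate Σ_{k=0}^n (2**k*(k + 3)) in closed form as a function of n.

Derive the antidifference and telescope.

Step 1: r(k) = 2*(k + 4)/(k + 3).
Normal form (A,B,C) = (2, 1, k + 3).
f must satisfy (2)·f(k+1) − (1)·f(k) = k + 3.
deg f ≤ 1 (via 0,0,1).
Solving with deg f ≤ 1: f(k) = k + 1.
Certificate R = B(k−1)f/C = (k + 1)/(k + 3) gives s_k = 2**k*(k + 1).
s_(k+1) − s_k = 2**k*(k + 3) = t_k.
Σ_(k=0)^n t_k = s_(n+1) − s_(0) = (2**(n + 1)*(n + 2)) − (1), i.e. 2**(n + 1)*n + 2**(n + 2) - 1.

S(n) = 2**(n + 1)*n + 2**(n + 2) - 1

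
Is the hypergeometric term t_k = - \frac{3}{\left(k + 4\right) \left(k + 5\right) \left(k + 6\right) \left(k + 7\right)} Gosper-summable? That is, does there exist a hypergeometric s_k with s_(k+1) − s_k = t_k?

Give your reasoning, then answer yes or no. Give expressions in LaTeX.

Yes. s_k = \frac{k \left(- k^{2} - 15 k - 74\right)}{120 \left(k + 4\right) \left(k + 5\right) \left(k + 6\right)}.

Compute t_(k+1)/t_k: get (k + 4)/(k + 8).
Take A(k)=k + 4, B(k)=k + 8, C(k)=1.
Key eq: (k + 4)·f(k+1) = (k + 7)·f(k) + (1).
From deg A=1, deg B=1, deg C=0: d=3.
Match coefficients ⇒ f(k) = k*(k**2 + 15*k + 74)/360.
Get s_k = R·t_k = k*(-k**2 - 15*k - 74)/(120*(k + 4)*(k + 5)*(k + 6)) with R(k) = B(k−1)f(k)/C(k) = k*(k + 7)*(k**2 + 15*k + 74)/360.
s_(k+1) − s_k = -3/(k**4 + 22*k**3 + 179*k**2 + 638*k + 840) = t_k.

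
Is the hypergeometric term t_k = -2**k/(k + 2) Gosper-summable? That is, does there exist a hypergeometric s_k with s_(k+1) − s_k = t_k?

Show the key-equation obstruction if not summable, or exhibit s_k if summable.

The ratio is 2*(k + 2)/(k + 3).
Factor: A=2*k + 4; B=k + 3; C=1.
Set up (2*k + 4)·f(k+1) − (k + 2)·f(k) − (1) = 0.
From deg A=1, deg B=1, deg C=0: d=-1.
Negative degree bound (-1): no f exists, t_k not Gosper-summable.

No; the degree bound rules out any f.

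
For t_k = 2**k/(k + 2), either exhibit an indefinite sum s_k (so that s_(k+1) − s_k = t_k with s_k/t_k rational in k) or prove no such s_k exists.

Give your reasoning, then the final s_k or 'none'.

no hypergeometric antidifference exists

Ratio r(k) = 2*(k + 2)/(k + 3).
Normal form (A,B,C) = (2*k + 4, k + 3, 1).
f must satisfy (2*k + 4)·f(k+1) − (k + 2)·f(k) = 1.
Degrees (1,1,0) ⇒ d ≤ -1.
d = -1 < 0 ⇒ no nonzero polynomial f; not summable.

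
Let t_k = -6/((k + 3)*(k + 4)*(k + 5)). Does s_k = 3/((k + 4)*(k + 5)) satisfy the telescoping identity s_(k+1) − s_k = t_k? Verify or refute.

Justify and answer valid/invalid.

Invalid: residual 18/(k**4 + 18*k**3 + 119*k**2 + 342*k + 360) ≠ 0.

s_(k+1) = 3/((k + 5)*(k + 6))
s_(k+1) − s_k = -6/(k**3 + 15*k**2 + 74*k + 120)
(s_(k+1) − s_k) − t_k = 18/(k**4 + 18*k**3 + 119*k**2 + 342*k + 360)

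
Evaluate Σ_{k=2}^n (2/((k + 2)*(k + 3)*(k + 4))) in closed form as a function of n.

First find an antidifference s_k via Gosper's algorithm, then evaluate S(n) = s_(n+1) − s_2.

t_(k+1)/t_k = (k + 2)/(k + 5).
Factor: A=k + 2; B=k + 5; C=1.
f must satisfy (k + 2)·f(k+1) − (k + 4)·f(k) = 1.
From deg A=1, deg B=1, deg C=0: d=2.
Solving with deg f ≤ 2: f(k) = k*(k + 5)/12.
R(k) = B(k−1)·f(k)/C(k) = k*(k + 4)*(k + 5)/12; s_k = R·t_k = k*(k + 5)/(6*(k + 2)*(k + 3)).
Check: Δs_k = 2/(k**3 + 9*k**2 + 26*k + 24). ✓
s_(n+1) = (n**2 + 7*n + 6)/(6*(n**2 + 7*n + 12)) and s_(2) = 7/60, so S(n) = (n**2 + 7*n - 8)/(20*(n**2 + 7*n + 12)).

S(n) = (n**2 + 7*n - 8)/(20*(n**2 + 7*n + 12))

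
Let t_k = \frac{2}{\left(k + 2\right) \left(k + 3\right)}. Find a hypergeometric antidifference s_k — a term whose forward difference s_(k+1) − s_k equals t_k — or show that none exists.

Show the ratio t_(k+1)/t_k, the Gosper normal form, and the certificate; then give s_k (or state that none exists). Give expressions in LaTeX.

The ratio is (k + 2)/(k + 4).
A = k + 2, B = k + 4, C = 1.
f must satisfy (k + 2)·f(k+1) − (k + 3)·f(k) = 1.
Degrees (1,1,0) ⇒ d ≤ 1.
Coefficient equations give f(k) = k/2.
Get s_k = R·t_k = k/(k + 2) with R(k) = B(k−1)f(k)/C(k) = k*(k + 3)/2.
Δs = 2/(k**2 + 5*k + 6), as required.

s_k = \frac{k}{k + 2}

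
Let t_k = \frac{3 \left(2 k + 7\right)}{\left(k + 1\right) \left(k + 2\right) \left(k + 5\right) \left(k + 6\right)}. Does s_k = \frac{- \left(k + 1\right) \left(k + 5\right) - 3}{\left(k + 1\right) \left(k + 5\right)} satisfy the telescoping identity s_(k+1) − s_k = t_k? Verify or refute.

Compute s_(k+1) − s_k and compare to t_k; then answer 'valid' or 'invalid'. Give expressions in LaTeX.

s_(k+1) = (-(k + 2)*(k + 6) - 3)/((k + 2)*(k + 6))
s_(k+1) − s_k = 3*(2*k + 7)/(k**4 + 14*k**3 + 65*k**2 + 112*k + 60)
(s_(k+1) − s_k) − t_k = 0

Valid — Δs_k = t_k.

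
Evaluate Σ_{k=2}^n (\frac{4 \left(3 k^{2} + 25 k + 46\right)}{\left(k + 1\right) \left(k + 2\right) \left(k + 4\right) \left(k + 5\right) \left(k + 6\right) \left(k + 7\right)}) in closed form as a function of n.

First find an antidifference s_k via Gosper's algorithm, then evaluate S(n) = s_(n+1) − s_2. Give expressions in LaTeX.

S(n) = \frac{n^{3} + 14 n^{2} + 59 n - 74}{36 \left(n^{3} + 14 n^{2} + 59 n + 70\right)}

t_(k+1)/t_k = (k + 1)*(k + 4)*(25*k + 3*(k + 1)**2 + 71)/((k + 3)*(k + 8)*(3*k**2 + 25*k + 46)).
Take A(k)=k + 1, B(k)=k + 8, C(k)=k**3 + 34*k**2/3 + 121*k/3 + 46.
Solve (k + 1)·f(k+1) − (k + 7)·f(k) = k**3 + 34*k**2/3 + 121*k/3 + 46.
Bound: deg f ≤ 6.
A polynomial solution: f(k) = k*(k + 2)*(k + 3)*(k + 5)*(k**2 + 11*k + 34)/72.
Then R = B(k−1)f/C = k*(k + 2)*(k + 5)*(k + 7)*(k**2 + 11*k + 34)/(24*(3*k**2 + 25*k + 46)), so s_k = R(k)·t_k = k*(k**2 + 11*k + 34)/(6*(k**3 + 11*k**2 + 34*k + 24)).
Δs = 4*(3*k**2 + 25*k + 46)/(k**6 + 25*k**5 + 247*k**4 + 1219*k**3 + 3112*k**2 + 3796*k + 1680), as required.
Σ_(k=2)^n t_k = s_(n+1) − s_(2) = ((n**3 + 14*n**2 + 59*n + 46)/(6*(n**3 + 14*n**2 + 59*n + 70))) − (5/36), i.e. (n**3 + 14*n**2 + 59*n - 74)/(36*(n**3 + 14*n**2 + 59*n + 70)).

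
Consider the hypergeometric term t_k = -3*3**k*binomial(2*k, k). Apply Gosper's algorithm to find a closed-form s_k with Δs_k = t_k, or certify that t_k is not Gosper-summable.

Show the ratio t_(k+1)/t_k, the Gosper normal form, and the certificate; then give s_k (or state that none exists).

Compute t_(k+1)/t_k: get 6*(2*k + 1)/(k + 1).
A = 12*k + 6, B = k + 1, C = 1.
f must satisfy (12*k + 6)·f(k+1) − (k)·f(k) = 1.
From deg A=1, deg B=1, deg C=0: d=-1.
Bound -1 < 0, so the key equation has no polynomial solution.

no hypergeometric antidifference exists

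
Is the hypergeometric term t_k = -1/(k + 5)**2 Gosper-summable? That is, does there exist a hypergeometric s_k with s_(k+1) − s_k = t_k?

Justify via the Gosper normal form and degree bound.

No — the linear system for f has no solution.

Ratio r(k) = (k + 5)**2/(k + 6)**2.
Factor: A=k**2 + 10*k + 25; B=k**2 + 12*k + 36; C=1.
Key eq: (k**2 + 10*k + 25)·f(k+1) = (k**2 + 10*k + 25)·f(k) + (1).
Degrees (2,2,0) ⇒ d ≤ 0.
Put f(k) = c0: A·f(k+1) − B(k−1)·f(k) − C = -1; need -1 = 0 — inconsistent ⇒ no f, not summable.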